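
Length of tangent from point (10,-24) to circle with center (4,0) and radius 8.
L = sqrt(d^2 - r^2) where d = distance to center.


d = sqrt((10-4)^2 + (-24-0)^2) = sqrt(36+576) = 24.7386
L = sqrt(612.0000 - 64) = sqrt(548.0000) = 23.4094

23.4094


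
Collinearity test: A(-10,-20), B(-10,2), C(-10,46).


-10*(2-46) - 10*(46+ 20) - 10*(-20-2)
= 440 - 660 + 220 = 0

Yes, collinear (determinant = 0)


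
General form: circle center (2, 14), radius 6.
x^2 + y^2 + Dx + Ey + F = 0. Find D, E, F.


(x-2)^2 + (y-14)^2 = 6^2
D = -2h = -4, E = -2k = -28
F = h^2+k^2-r^2 = 4+196-36 = 164

D = -4, E = -28, F = 164


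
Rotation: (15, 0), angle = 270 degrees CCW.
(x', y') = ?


cos(270) = 0, sin(270) = -1
x' = 15*0 - 0*(-1) = 0
y' = 15*(-1) + 0*0 = -15

(0, -15)


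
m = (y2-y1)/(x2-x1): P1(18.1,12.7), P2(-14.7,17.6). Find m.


dy = 17.6 - 12.7 = 4.9
dx = -14.7 - 18.1 = -32.8
m = 4.9/(-32.8) = -0.1494

m = -0.1494


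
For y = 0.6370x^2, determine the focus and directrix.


a = 0.6370
1/(4a) = 0.3925
Focus = (0, 0.3925)
Directrix: y = -0.3925

Focus = (0, 0.3925), Directrix: y = -0.3925


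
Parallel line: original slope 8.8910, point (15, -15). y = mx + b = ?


Parallel lines have equal slopes.
m2 = 8.8910
b2 = -15 - 8.8910*15 = -148.3650

y = 8.8910x - 148.3650


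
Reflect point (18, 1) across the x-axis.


Reflection rule for x-axis: (x, -y)
(18, 1) -> (18, -1)

(18, -1)


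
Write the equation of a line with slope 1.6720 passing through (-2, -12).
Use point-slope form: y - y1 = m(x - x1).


y + 12 = 1.6720(x + 2)
y = 1.6720x - 12 - 1.6720*(-2)
y = 1.6720x - 8.6560

y = 1.6720x - 8.6560


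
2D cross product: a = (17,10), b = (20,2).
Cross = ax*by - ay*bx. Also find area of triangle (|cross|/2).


cross = 17*2 - 10*20 = 34 - 200 = -166
Triangle area = |-166|/2 = 166/2 = 83.0000

cross = -166, triangle area = 83.0000


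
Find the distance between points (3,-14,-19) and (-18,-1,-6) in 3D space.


dx=-21, dy=13, dz=13
d = sqrt(441+169+169) = sqrt(779) = 27.9106

27.9106


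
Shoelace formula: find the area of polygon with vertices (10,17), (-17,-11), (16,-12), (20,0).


sum(xi*y_{i+1}) = 10*(-11) - 17*(-12) + 16*0 + 20*17 = 434
sum(yi*x_{i+1}) = 17*(-17) - 11*16 - 12*20 + 0*10 = -705
Area = |434 + 705|/2 = 1139/2 = 569.5000

569.5000 sq units


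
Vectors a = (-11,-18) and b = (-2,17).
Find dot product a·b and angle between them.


a·b = -11*(-2) - 18*17 = 22 - 306 = -284
|a| = sqrt(121+324) = 21.0950
|b| = sqrt(4+289) = 17.1172
cos(theta) = -284/(sqrt(445)*sqrt(293)) = -284/sqrt(130385) = -0.786510
theta = arccos(-284/sqrt(130385)) = 141.8606 degrees

a·b = -284, theta = 141.8606 deg


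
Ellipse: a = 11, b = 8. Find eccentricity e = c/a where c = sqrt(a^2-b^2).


c = sqrt(121-64) = sqrt(57) = 7.5498
e = c/a = sqrt(57)/11 = 0.6863

e = 0.6863


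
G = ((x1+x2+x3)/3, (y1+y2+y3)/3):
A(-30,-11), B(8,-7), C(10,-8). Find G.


Gx = (-30+8+10)/3 = -12/3 = -4.0000
Gy = (-11- 7- 8)/3 = -26/3 = -8.6667

G = (-4.0000, -8.6667)


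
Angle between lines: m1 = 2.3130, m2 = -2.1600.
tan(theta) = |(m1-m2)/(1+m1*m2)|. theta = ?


m1-m2 = 4.473
1+m1*m2 = -3.99608
tan(theta) = |4.473/(-3.99608)| = 1.119347
theta = arctan(|4.473/(-3.99608)|) = 48.2231 degrees (acute angle)

48.2231 degrees


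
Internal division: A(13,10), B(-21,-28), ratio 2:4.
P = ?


Px = (2*(-21) + 4*13)/6 = 10/6 = 1.6667
Py = (2*(-28) + 4*10)/6 = -16/6 = -2.6667

P = (1.6667, -2.6667)


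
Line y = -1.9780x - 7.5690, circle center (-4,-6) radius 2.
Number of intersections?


Substitute y = -1.9780x - 7.5690: (x+ 4)^2 + (-1.9780x- 7.5690+ 6)^2 = 4
Expand to Ax^2 + Bx + C = 0, where b-k = -1.569
A = 1+m^2 = 4.912484
B = 2(m(b-k) - h) = 2(-1.9780*(-1.569) + 4) = 14.206964
C = h^2 + (b-k)^2 - r^2 = 16 + 2.461761 - 4 = 14.461761
disc = B^2-4AC = 201.8378 - 284.1727 = -82.3349
disc < 0

0 intersection points


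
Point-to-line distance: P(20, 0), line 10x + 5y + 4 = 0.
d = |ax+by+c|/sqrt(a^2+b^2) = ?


|10*20 + 5*0 + 4| = |204| = 204
sqrt(100 + 25) = sqrt(125) = 11.1803
d = 204/sqrt(125) = 18.2463

18.2463


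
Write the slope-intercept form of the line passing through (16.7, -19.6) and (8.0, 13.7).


m = (33.3)/(-8.7) = -3.8276
b = y1 - m*x1 = -19.6 - (33.3*16.7)/(-8.7) = -19.6 + 63.9207 = 44.3207

y = -3.8276x + 44.3207


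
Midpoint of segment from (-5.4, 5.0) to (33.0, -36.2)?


Mx = (-5.4 + 33.0)/2 = 27.6/2 = 13.8000
My = (5.0 - 36.2)/2 = -31.2/2 = -15.6000

(13.8000, -15.6000)


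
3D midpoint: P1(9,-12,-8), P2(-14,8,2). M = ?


Mx = (9- 14)/2 = -2.5000
My = (-12+8)/2 = -2.0000
Mz = (-8+2)/2 = -3.0000

M = (-2.5000, -2.0000, -3.0000)


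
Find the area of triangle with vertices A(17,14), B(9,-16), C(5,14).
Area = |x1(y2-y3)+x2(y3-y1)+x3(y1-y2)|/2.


17*(-16-14) = -510
9*(14-14) = 0
5*(14+ 16) = 150
sum = -360
Area = |-360|/2 = 180.0000

180.0000 sq units


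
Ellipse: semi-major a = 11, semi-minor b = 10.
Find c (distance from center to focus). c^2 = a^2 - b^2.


c^2 = 11^2 - 10^2 = 121 - 100 = 21
c = sqrt(21) = 4.5826

c = 4.5826


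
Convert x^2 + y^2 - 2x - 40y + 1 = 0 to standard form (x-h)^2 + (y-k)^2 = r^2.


h = -D/2 = 2/2 = 1
k = -E/2 = 40/2 = 20
r^2 = h^2 + k^2 - F = 1 + 400 - 1 = 400
r = 20

Center (1, 20), radius = 20


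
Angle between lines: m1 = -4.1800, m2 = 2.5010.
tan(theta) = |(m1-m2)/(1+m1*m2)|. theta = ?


m1-m2 = -6.681
1+m1*m2 = -9.45418
tan(theta) = |-6.681/(-9.45418)| = 0.706672
theta = arctan(|-6.681/(-9.45418)|) = 35.2478 degrees (acute angle)

35.2478 degrees


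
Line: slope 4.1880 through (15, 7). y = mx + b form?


y - 7 = 4.1880(x - 15)
y = 4.1880x + 7 - 4.1880*15
y = 4.1880x - 55.8200

y = 4.1880x - 55.8200


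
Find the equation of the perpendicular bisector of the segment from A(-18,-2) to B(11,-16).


Midpoint = (-3.5, -9)
Slope of AB = dy/dx = -14/29 = -0.4828
Perp slope = -dx/dy = 29/14 = 2.0714
b = My - (perp slope)*Mx = -9 + (29*(-3.5))/(-14) = -9 + 7.2500 = -1.7500

y = 2.0714x - 1.7500


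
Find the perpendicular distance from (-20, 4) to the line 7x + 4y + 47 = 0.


|7*(-20) + 4*4 + 47| = |-77| = 77
sqrt(49 + 16) = sqrt(65) = 8.0623
d = 77/sqrt(65) = 9.5507

9.5507


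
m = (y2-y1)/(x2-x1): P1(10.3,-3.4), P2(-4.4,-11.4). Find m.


dy = -11.4 + 3.4 = -8.0
dx = -4.4 - 10.3 = -14.7
m = -8.0/(-14.7) = 0.5442

m = 0.5442


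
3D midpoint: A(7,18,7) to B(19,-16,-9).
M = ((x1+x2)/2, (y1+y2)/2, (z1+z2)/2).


Mx = (7+19)/2 = 13.0000
My = (18- 16)/2 = 1.0000
Mz = (7- 9)/2 = -1.0000

M = (13.0000, 1.0000, -1.0000)


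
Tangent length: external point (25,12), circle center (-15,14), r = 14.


d = sqrt((25+ 15)^2 + (12-14)^2) = sqrt(1600+4) = 40.0500
L = sqrt(1604.0000 - 196) = sqrt(1408.0000) = 37.5233

37.5233


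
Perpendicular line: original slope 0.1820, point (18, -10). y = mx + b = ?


Perpendicular slope = -1/m1 = -1/0.1820 = -5.4945
b2 = y0 - m2*x0 = -10 + 18/0.1820 = -10 + 98.9011 = 88.9011

y = -5.4945x + 88.9011


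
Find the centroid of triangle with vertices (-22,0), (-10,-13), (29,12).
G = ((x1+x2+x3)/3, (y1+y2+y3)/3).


Gx = (-22- 10+29)/3 = -3/3 = -1.0000
Gy = (0- 13+12)/3 = -1/3 = -0.3333

G = (-1.0000, -0.3333)


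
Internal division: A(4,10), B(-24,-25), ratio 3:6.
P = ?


Px = (3*(-24) + 6*4)/9 = -48/9 = -5.3333
Py = (3*(-25) + 6*10)/9 = -15/9 = -1.6667

P = (-5.3333, -1.6667)


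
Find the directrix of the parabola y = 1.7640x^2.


a = 1.7640
1/(4a) = 0.1417
directrix: y = -0.1417 = -0.1417

y = -0.1417


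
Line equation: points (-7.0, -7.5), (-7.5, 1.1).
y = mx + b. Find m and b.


m = (8.6)/(-0.5) = -17.2000
b = y1 - m*x1 = -7.5 - (8.6*(-7.0))/(-0.5) = -7.5 - 120.4000 = -127.9000

y = -17.2000x - 127.9000


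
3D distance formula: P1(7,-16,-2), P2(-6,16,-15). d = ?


dx=-13, dy=32, dz=-13
d = sqrt(169+1024+169) = sqrt(1362) = 36.9053

36.9053


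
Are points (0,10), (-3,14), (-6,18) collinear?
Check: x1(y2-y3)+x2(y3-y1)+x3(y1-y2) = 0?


0*(14-18) - 3*(18-10) - 6*(10-14)
= 0 - 24 + 24 = 0

Yes, collinear (determinant = 0)


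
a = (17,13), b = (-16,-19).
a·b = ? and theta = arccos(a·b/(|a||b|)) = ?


a·b = 17*(-16) + 13*(-19) = -272 - 247 = -519
|a| = sqrt(289+169) = 21.4009
|b| = sqrt(256+361) = 24.8395
cos(theta) = -519/(sqrt(458)*sqrt(617)) = -519/sqrt(282586) = -0.976320
theta = arccos(-519/sqrt(282586)) = 167.5063 degrees

a·b = -519, theta = 167.5063 deg


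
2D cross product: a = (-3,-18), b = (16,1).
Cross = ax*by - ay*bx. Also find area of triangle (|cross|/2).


cross = -3*1 + 18*16 = -3 + 288 = 285
Triangle area = |285|/2 = 285/2 = 142.5000

cross = 285, triangle area = 142.5000


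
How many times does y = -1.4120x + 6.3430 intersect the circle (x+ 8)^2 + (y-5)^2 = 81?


Substitute y = -1.4120x + 6.3430: (x+ 8)^2 + (-1.4120x+6.3430-5)^2 = 81
Expand to Ax^2 + Bx + C = 0, where b-k = 1.343
A = 1+m^2 = 2.993744
B = 2(m(b-k) - h) = 2(-1.4120*1.343 + 8) = 12.207368
C = h^2 + (b-k)^2 - r^2 = 64 + 1.803649 - 81 = -15.196351
disc = B^2-4AC = 149.0198 + 181.9759 = 330.9957
disc > 0

2 intersection points


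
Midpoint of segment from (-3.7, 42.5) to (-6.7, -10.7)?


Mx = (-3.7 - 6.7)/2 = -10.4/2 = -5.2000
My = (42.5 - 10.7)/2 = 31.8/2 = 15.9000

(-5.2000, 15.9000)


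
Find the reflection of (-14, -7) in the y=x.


Reflection rule for y=x: (y, x)
(-14, -7) -> (-7, -14)

(-7, -14)


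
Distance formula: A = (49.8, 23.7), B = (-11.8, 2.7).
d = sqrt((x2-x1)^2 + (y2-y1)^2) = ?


dx = -11.8 - 49.8 = -61.6
dy = 2.7 - 23.7 = -21.0
d = sqrt(3794.56 + 441.0) = sqrt(4235.56) = 65.0812

65.0812


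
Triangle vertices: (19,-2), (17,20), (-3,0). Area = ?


19*(20-0) = 380
17*(0+ 2) = 34
-3*(-2-20) = 66
sum = 480
Area = |480|/2 = 240.0000

240.0000 sq units


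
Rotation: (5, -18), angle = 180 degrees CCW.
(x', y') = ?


cos(180) = -1, sin(180) = 0
x' = 5*(-1) + 18*0 = -5
y' = 5*0 - 18*(-1) = 18

(-5, 18)


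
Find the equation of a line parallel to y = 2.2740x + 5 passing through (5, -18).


Parallel lines have equal slopes.
m2 = 2.2740
b2 = -18 - 2.2740*5 = -29.3700

y = 2.2740x - 29.3700


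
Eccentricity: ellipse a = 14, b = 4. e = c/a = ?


c = sqrt(196-16) = sqrt(180) = 13.4164
e = c/a = sqrt(180)/14 = 0.9583

e = 0.9583


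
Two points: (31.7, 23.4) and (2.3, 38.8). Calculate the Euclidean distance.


dx = 2.3 - 31.7 = -29.4
dy = 38.8 - 23.4 = 15.4
d = sqrt(864.36 + 237.16) = sqrt(1101.52) = 33.1892

33.1892


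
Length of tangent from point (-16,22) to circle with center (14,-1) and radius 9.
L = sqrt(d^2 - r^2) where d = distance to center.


d = sqrt((-16-14)^2 + (22+ 1)^2) = sqrt(900+529) = 37.8021
L = sqrt(1429.0000 - 81) = sqrt(1348.0000) = 36.7151

36.7151


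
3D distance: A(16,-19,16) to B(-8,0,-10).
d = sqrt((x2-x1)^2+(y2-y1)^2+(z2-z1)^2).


dx=-24, dy=19, dz=-26
d = sqrt(576+361+676) = sqrt(1613) = 40.1622

40.1622


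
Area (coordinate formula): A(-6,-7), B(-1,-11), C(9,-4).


-6*(-11+ 4) = 42
-1*(-4+ 7) = -3
9*(-7+ 11) = 36
sum = 75
Area = |75|/2 = 37.5000

37.5000 sq units


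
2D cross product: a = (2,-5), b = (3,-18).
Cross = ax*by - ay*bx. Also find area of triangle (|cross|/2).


cross = 2*(-18) + 5*3 = -36 + 15 = -21
Triangle area = |-21|/2 = 21/2 = 10.5000

cross = -21, triangle area = 10.5000


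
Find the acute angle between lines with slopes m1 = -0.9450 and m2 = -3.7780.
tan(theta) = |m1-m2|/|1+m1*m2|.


m1-m2 = 2.833
1+m1*m2 = 4.57021
tan(theta) = |2.833/4.57021| = 0.619884
theta = arctan(|2.833/4.57021|) = 31.7941 degrees (acute angle)

31.7941 degrees


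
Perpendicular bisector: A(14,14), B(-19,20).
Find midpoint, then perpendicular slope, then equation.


Midpoint = (-2.5, 17)
Slope of AB = dy/dx = 6/(-33) = -0.1818
Perp slope = -dx/dy = 33/6 = 5.5000
b = My - (perp slope)*Mx = 17 + (-33*(-2.5))/6 = 17 + 13.7500 = 30.7500

y = 5.5000x + 30.7500


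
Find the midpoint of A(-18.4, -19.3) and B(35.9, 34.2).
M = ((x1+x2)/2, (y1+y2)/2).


Mx = (-18.4 + 35.9)/2 = 17.5/2 = 8.7500
My = (-19.3 + 34.2)/2 = 14.9/2 = 7.4500

(8.7500, 7.4500)


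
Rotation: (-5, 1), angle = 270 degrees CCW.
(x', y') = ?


cos(270) = 0, sin(270) = -1
x' = -5*0 - 1*(-1) = 1
y' = -5*(-1) + 1*0 = 5

(1, 5)


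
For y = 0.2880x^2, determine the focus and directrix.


a = 0.2880
1/(4a) = 0.8681
Focus = (0, 0.8681)
Directrix: y = -0.8681

Focus = (0, 0.8681), Directrix: y = -0.8681


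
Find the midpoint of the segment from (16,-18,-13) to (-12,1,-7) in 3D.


Mx = (16- 12)/2 = 2.0000
My = (-18+1)/2 = -8.5000
Mz = (-13- 7)/2 = -10.0000

M = (2.0000, -8.5000, -10.0000)


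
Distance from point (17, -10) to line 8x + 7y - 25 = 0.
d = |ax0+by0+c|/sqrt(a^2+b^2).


|8*17 + 7*(-10) - 25| = |41| = 41
sqrt(64 + 49) = sqrt(113) = 10.6301
d = 41/sqrt(113) = 3.8570

3.8570


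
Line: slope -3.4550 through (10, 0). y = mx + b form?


y - 0 = -3.4550(x - 10)
y = -3.4550x + 0 + 3.4550*10
y = -3.4550x + 34.5500

y = -3.4550x + 34.5500


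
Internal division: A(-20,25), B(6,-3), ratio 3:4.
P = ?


Px = (3*6 + 4*(-20))/7 = -62/7 = -8.8571
Py = (3*(-3) + 4*25)/7 = 91/7 = 13.0000

P = (-8.8571, 13.0000)


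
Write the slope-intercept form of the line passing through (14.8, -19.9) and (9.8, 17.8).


m = (37.7)/(-5.0) = -7.5400
b = y1 - m*x1 = -19.9 - (37.7*14.8)/(-5.0) = -19.9 + 111.5920 = 91.6920

y = -7.5400x + 91.6920


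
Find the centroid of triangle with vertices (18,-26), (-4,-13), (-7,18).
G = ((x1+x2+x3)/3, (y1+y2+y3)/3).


Gx = (18- 4- 7)/3 = 7/3 = 2.3333
Gy = (-26- 13+18)/3 = -21/3 = -7.0000

G = (2.3333, -7.0000)


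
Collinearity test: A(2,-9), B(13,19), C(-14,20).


2*(19-20) + 13*(20+ 9) - 14*(-9-19)
= -2 + 377 + 392 = 767

No, not collinear (determinant = 767)


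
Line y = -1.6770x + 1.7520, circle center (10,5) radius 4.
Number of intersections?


Substitute y = -1.6770x + 1.7520: (x-10)^2 + (-1.6770x+1.7520-5)^2 = 16
Expand to Ax^2 + Bx + C = 0, where b-k = -3.248
A = 1+m^2 = 3.812329
B = 2(m(b-k) - h) = 2(-1.6770*(-3.248) - 10) = -9.106208
C = h^2 + (b-k)^2 - r^2 = 100 + 10.549504 - 16 = 94.549504
disc = B^2-4AC = 82.9230 - 1441.8153 = -1358.8923
disc < 0

0 intersection points


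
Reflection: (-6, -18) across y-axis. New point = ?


Reflection rule for y-axis: (-x, y)
(-6, -18) -> (6, -18)

(6, -18)


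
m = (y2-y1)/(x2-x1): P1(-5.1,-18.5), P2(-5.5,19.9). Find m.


dy = 19.9 + 18.5 = 38.4
dx = -5.5 + 5.1 = -0.4
m = 38.4/(-0.4) = -96.0000

m = -96.0000


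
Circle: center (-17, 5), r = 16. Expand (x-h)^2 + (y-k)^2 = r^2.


(x+ 17)^2 + (y-5)^2 = 16^2
D = -2h = 34, E = -2k = -10
F = h^2+k^2-r^2 = 289+25-256 = 58

x^2 + y^2 + 34x - 10y + 58 = 0


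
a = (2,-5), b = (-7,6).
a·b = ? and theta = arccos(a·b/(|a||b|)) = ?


a·b = 2*(-7) - 5*6 = -14 - 30 = -44
|a| = sqrt(4+25) = 5.3852
|b| = sqrt(49+36) = 9.2195
cos(theta) = -44/(sqrt(29)*sqrt(85)) = -44/sqrt(2465) = -0.886225
theta = arccos(-44/sqrt(2465)) = 152.4027 degrees

a·b = -44, theta = 152.4027 deg


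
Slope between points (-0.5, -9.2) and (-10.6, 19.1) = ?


dy = 19.1 + 9.2 = 28.3
dx = -10.6 + 0.5 = -10.1
m = 28.3/(-10.1) = -2.8020

m = -2.8020


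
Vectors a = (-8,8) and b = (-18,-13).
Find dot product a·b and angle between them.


a·b = -8*(-18) + 8*(-13) = 144 - 104 = 40
|a| = sqrt(64+64) = 11.3137
|b| = sqrt(324+169) = 22.2036
cos(theta) = 40/(sqrt(128)*sqrt(493)) = 40/sqrt(63104) = 0.159232
theta = arccos(40/sqrt(63104)) = 80.8377 degrees

a·b = 40, theta = 80.8377 deg


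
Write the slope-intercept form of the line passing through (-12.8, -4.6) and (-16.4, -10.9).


m = (-6.3)/(-3.6) = 1.7500
b = y1 - m*x1 = -4.6 - (-6.3*(-12.8))/(-3.6) = -4.6 + 22.4000 = 17.8000

y = 1.7500x + 17.8000


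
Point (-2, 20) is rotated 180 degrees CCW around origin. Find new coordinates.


cos(180) = -1, sin(180) = 0
x' = -2*(-1) - 20*0 = 2
y' = -2*0 + 20*(-1) = -20

(2, -20)


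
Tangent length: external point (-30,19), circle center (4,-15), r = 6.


d = sqrt((-30-4)^2 + (19+ 15)^2) = sqrt(1156+1156) = 48.0833
L = sqrt(2312.0000 - 36) = sqrt(2276.0000) = 47.7074

47.7074


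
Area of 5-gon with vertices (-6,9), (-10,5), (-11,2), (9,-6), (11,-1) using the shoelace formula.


sum(xi*y_{i+1}) = -6*5 - 10*2 - 11*(-6) + 9*(-1) + 11*9 = 106
sum(yi*x_{i+1}) = 9*(-10) + 5*(-11) + 2*9 - 6*11 - 1*(-6) = -187
Area = |106 + 187|/2 = 293/2 = 146.5000

146.5000 sq units


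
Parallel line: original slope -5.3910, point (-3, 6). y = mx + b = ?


Parallel lines have equal slopes.
m2 = -5.3910
b2 = 6 + 5.3910*(-3) = -10.1730

y = -5.3910x - 10.1730


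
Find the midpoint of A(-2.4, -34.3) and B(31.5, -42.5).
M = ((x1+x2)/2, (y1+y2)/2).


Mx = (-2.4 + 31.5)/2 = 29.1/2 = 14.5500
My = (-34.3 - 42.5)/2 = -76.8/2 = -38.4000

(14.5500, -38.4000)


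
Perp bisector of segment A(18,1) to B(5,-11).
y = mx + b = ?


Midpoint = (11.5, -5)
Slope of AB = dy/dx = -12/(-13) = 0.9231
Perp slope = -dx/dy = -13/12 = -1.0833
b = My - (perp slope)*Mx = -5 + (-13*11.5)/(-12) = -5 + 12.4583 = 7.4583

y = -1.0833x + 7.4583


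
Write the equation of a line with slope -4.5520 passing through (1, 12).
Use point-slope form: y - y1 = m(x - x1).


y - 12 = -4.5520(x - 1)
y = -4.5520x + 12 + 4.5520*1
y = -4.5520x + 16.5520

y = -4.5520x + 16.5520


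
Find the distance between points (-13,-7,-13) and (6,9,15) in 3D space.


dx=19, dy=16, dz=28
d = sqrt(361+256+784) = sqrt(1401) = 37.4299

37.4299


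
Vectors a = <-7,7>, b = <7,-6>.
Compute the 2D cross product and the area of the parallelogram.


cross = -7*(-6) - 7*7 = 42 - 49 = -7
Parallelogram area = |-7| = 7

cross = -7, parallelogram area = 7


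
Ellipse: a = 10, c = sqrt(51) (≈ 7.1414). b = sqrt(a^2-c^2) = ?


b^2 = 10^2 - (sqrt(51))^2 = 100 - 51 = 49
b = sqrt(49) = 7

b = 7


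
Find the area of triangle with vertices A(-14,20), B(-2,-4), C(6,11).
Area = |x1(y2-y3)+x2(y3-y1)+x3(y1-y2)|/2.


-14*(-4-11) = 210
-2*(11-20) = 18
6*(20+ 4) = 144
sum = 372
Area = |372|/2 = 186.0000

186.0000 sq units


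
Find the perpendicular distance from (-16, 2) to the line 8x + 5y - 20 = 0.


|8*(-16) + 5*2 - 20| = |-138| = 138
sqrt(64 + 25) = sqrt(89) = 9.4340
d = 138/sqrt(89) = 14.6280

14.6280


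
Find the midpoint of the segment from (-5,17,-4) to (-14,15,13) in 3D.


Mx = (-5- 14)/2 = -9.5000
My = (17+15)/2 = 16.0000
Mz = (-4+13)/2 = 4.5000

M = (-9.5000, 16.0000, 4.5000)


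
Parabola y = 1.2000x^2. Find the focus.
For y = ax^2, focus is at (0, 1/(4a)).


a = 1.2000
4a = 4.8000
focus = (0, 1/4.8000) = (0, 0.2083)

Focus = (0, 0.2083)


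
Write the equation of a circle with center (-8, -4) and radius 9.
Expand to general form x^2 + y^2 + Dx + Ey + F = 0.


(x+ 8)^2 + (y+ 4)^2 = 9^2
D = -2h = 16, E = -2k = 8
F = h^2+k^2-r^2 = 64+16-81 = -1

x^2 + y^2 + 16x + 8y - 1 = 0


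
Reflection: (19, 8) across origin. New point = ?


Reflection rule for origin: (-x, -y)
(19, 8) -> (-19, -8)

(-19, -8)


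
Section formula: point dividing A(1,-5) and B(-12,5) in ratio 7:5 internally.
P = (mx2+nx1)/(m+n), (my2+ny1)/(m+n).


Px = (7*(-12) + 5*1)/12 = -79/12 = -6.5833
Py = (7*5 + 5*(-5))/12 = 10/12 = 0.8333

P = (-6.5833, 0.8333)


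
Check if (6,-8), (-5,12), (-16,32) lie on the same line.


6*(12-32) - 5*(32+ 8) - 16*(-8-12)
= -120 - 200 + 320 = 0

Yes, collinear (determinant = 0)


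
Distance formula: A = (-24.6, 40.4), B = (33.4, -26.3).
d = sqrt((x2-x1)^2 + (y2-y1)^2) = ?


dx = 33.4 + 24.6 = 58.0
dy = -26.3 - 40.4 = -66.7
d = sqrt(3364.0 + 4448.89) = sqrt(7812.89) = 88.3906

88.3906


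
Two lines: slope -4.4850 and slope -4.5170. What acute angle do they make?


m1-m2 = 0.032
1+m1*m2 = 21.258745
tan(theta) = |0.032/21.258745| = 0.001505
theta = arctan(|0.032/21.258745|) = 0.0862 degrees (acute angle)

0.0862 degrees


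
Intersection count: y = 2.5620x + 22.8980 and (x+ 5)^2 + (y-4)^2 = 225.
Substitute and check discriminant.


Substitute y = 2.5620x + 22.8980: (x+ 5)^2 + (2.5620x+22.8980-4)^2 = 225
Expand to Ax^2 + Bx + C = 0, where b-k = 18.898
A = 1+m^2 = 7.563844
B = 2(m(b-k) - h) = 2(2.5620*18.898 + 5) = 106.833352
C = h^2 + (b-k)^2 - r^2 = 25 + 357.134404 - 225 = 157.134404
disc = B^2-4AC = 11413.3651 - 4754.1605 = 6659.2046
disc > 0

2 intersection points


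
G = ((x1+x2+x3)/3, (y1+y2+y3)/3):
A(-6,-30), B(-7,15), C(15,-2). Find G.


Gx = (-6- 7+15)/3 = 2/3 = 0.6667
Gy = (-30+15- 2)/3 = -17/3 = -5.6667

G = (0.6667, -5.6667)


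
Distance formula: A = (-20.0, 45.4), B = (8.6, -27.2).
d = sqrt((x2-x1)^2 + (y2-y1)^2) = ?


dx = 8.6 + 20.0 = 28.6
dy = -27.2 - 45.4 = -72.6
d = sqrt(817.96 + 5270.76) = sqrt(6088.72) = 78.0303

78.0303


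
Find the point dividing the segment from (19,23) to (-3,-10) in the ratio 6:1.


Px = (6*(-3) + 1*19)/7 = 1/7 = 0.1429
Py = (6*(-10) + 1*23)/7 = -37/7 = -5.2857

P = (0.1429, -5.2857)


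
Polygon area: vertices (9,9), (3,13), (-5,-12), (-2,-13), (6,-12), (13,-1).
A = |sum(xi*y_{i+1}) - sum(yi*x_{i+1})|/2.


sum(xi*y_{i+1}) = 9*13 + 3*(-12) - 5*(-13) - 2*(-12) + 6*(-1) + 13*9 = 281
sum(yi*x_{i+1}) = 9*3 + 13*(-5) - 12*(-2) - 13*6 - 12*13 - 1*9 = -257
Area = |281 + 257|/2 = 538/2 = 269.0000

269.0000 sq units


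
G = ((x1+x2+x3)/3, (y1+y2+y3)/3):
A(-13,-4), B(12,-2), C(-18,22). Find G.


Gx = (-13+12- 18)/3 = -19/3 = -6.3333
Gy = (-4- 2+22)/3 = 16/3 = 5.3333

G = (-6.3333, 5.3333)


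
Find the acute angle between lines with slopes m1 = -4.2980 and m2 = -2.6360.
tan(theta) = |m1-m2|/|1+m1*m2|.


m1-m2 = -1.662
1+m1*m2 = 12.329528
tan(theta) = |-1.662/12.329528| = 0.134798
theta = arctan(|-1.662/12.329528|) = 7.6771 degrees (acute angle)

7.6771 degrees


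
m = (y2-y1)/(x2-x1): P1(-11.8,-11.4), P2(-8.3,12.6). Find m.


dy = 12.6 + 11.4 = 24.0
dx = -8.3 + 11.8 = 3.5
m = 24.0/3.5 = 6.8571

m = 6.8571


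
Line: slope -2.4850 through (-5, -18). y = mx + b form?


y + 18 = -2.4850(x + 5)
y = -2.4850x - 18 + 2.4850*(-5)
y = -2.4850x - 30.4250

y = -2.4850x - 30.4250


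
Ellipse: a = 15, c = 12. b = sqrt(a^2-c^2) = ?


b^2 = 15^2 - (12)^2 = 225 - 144 = 81
b = sqrt(81) = 9

b = 9


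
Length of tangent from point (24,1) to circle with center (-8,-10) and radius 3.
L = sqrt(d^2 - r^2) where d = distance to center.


d = sqrt((24+ 8)^2 + (1+ 10)^2) = sqrt(1024+121) = 33.8378
L = sqrt(1145.0000 - 9) = sqrt(1136.0000) = 33.7046

33.7046


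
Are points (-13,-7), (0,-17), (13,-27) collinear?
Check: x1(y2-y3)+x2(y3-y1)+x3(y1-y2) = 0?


-13*(-17+ 27) + 0*(-27+ 7) + 13*(-7+ 17)
= -130 + 0 + 130 = 0

Yes, collinear (determinant = 0)


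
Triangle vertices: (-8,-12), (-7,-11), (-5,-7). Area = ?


-8*(-11+ 7) = 32
-7*(-7+ 12) = -35
-5*(-12+ 11) = 5
sum = 2
Area = |2|/2 = 1.0000

1.0000 sq units


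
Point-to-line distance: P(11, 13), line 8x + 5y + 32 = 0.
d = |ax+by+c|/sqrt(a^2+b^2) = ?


|8*11 + 5*13 + 32| = |185| = 185
sqrt(64 + 25) = sqrt(89) = 9.4340
d = 185/sqrt(89) = 19.6100

19.6100


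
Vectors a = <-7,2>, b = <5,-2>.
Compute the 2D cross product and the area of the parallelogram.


cross = -7*(-2) - 2*5 = 14 - 10 = 4
Parallelogram area = |4| = 4

cross = 4, parallelogram area = 4


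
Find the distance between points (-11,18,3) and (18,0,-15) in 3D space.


dx=29, dy=-18, dz=-18
d = sqrt(841+324+324) = sqrt(1489) = 38.5876

38.5876


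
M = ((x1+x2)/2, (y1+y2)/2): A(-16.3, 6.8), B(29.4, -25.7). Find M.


Mx = (-16.3 + 29.4)/2 = 13.1/2 = 6.5500
My = (6.8 - 25.7)/2 = -18.9/2 = -9.4500

(6.5500, -9.4500)


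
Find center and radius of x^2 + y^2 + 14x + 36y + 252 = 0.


h = -D/2 = -14/2 = -7
k = -E/2 = -36/2 = -18
r^2 = h^2 + k^2 - F = 49 + 324 - 252 = 121
r = 11

Center (-7, -18), radius = 11


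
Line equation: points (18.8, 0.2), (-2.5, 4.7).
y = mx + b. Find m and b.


m = (4.5)/(-21.3) = -0.2113
b = y1 - m*x1 = 0.2 - (4.5*18.8)/(-21.3) = 0.2 + 3.9718 = 4.1718

y = -0.2113x + 4.1718


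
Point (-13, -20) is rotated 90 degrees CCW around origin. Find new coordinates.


cos(90) = 0, sin(90) = 1
x' = -13*0 + 20*1 = 20
y' = -13*1 - 20*0 = -13

(20, -13)


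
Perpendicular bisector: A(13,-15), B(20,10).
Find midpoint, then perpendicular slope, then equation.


Midpoint = (16.5, -2.5)
Slope of AB = dy/dx = 25/7 = 3.5714
Perp slope = -dx/dy = -7/25 = -0.2800
b = My - (perp slope)*Mx = -2.5 + (7*16.5)/25 = -2.5 + 4.6200 = 2.1200

y = -0.2800x + 2.1200


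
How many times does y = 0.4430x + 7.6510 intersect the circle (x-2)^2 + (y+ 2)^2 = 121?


Substitute y = 0.4430x + 7.6510: (x-2)^2 + (0.4430x+7.6510+ 2)^2 = 121
Expand to Ax^2 + Bx + C = 0, where b-k = 9.651
A = 1+m^2 = 1.196249
B = 2(m(b-k) - h) = 2(0.4430*9.651 - 2) = 4.550786
C = h^2 + (b-k)^2 - r^2 = 4 + 93.141801 - 121 = -23.858199
disc = B^2-4AC = 20.7097 + 114.1614 = 134.8711
disc > 0

2 intersection points


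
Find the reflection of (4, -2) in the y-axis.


Reflection rule for y-axis: (-x, y)
(4, -2) -> (-4, -2)

(-4, -2)


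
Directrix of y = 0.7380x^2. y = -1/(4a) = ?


a = 0.7380
1/(4a) = 0.3388
directrix: y = -0.3388 = -0.3388

y = -0.3388


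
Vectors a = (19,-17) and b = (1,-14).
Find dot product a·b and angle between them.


a·b = 19*1 - 17*(-14) = 19 + 238 = 257
|a| = sqrt(361+289) = 25.4951
|b| = sqrt(1+196) = 14.0357
cos(theta) = 257/(sqrt(650)*sqrt(197)) = 257/sqrt(128050) = 0.718197
theta = arccos(257/sqrt(128050)) = 44.0942 degrees

a·b = 257, theta = 44.0942 deg


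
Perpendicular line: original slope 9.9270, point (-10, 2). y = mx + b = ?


Perpendicular slope = -1/m1 = -1/9.9270 = -0.1007
b2 = y0 - m2*x0 = 2 - 10/9.9270 = 2 - 1.0074 = 0.9926

y = -0.1007x + 0.9926


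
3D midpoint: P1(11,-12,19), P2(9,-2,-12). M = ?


Mx = (11+9)/2 = 10.0000
My = (-12- 2)/2 = -7.0000
Mz = (19- 12)/2 = 3.5000

M = (10.0000, -7.0000, 3.5000)


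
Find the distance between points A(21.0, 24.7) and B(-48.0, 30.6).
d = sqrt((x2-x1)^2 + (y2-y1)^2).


dx = -48.0 - 21.0 = -69.0
dy = 30.6 - 24.7 = 5.9
d = sqrt(4761.0 + 34.81) = sqrt(4795.81) = 69.2518

69.2518


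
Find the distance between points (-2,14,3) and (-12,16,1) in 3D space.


dx=-10, dy=2, dz=-2
d = sqrt(100+4+4) = sqrt(108) = 10.3923

10.3923


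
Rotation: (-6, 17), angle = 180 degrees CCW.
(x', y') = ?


cos(180) = -1, sin(180) = 0
x' = -6*(-1) - 17*0 = 6
y' = -6*0 + 17*(-1) = -17

(6, -17)


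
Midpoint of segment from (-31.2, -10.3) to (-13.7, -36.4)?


Mx = (-31.2 - 13.7)/2 = -44.9/2 = -22.4500
My = (-10.3 - 36.4)/2 = -46.7/2 = -23.3500

(-22.4500, -23.3500)


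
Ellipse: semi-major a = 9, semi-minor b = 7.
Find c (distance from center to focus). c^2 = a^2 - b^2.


c^2 = 9^2 - 7^2 = 81 - 49 = 32
c = sqrt(32) = 5.6569

c = 5.6569


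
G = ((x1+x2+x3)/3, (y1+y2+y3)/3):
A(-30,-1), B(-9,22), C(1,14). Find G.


Gx = (-30- 9+1)/3 = -38/3 = -12.6667
Gy = (-1+22+14)/3 = 35/3 = 11.6667

G = (-12.6667, 11.6667)


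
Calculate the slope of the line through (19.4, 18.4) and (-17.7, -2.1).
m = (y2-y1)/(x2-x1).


dy = -2.1 - 18.4 = -20.5
dx = -17.7 - 19.4 = -37.1
m = -20.5/(-37.1) = 0.5526

m = 0.5526


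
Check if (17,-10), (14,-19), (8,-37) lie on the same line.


17*(-19+ 37) + 14*(-37+ 10) + 8*(-10+ 19)
= 306 - 378 + 72 = 0

Yes, collinear (determinant = 0)


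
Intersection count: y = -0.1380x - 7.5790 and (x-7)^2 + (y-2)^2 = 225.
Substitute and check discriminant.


Substitute y = -0.1380x - 7.5790: (x-7)^2 + (-0.1380x- 7.5790-2)^2 = 225
Expand to Ax^2 + Bx + C = 0, where b-k = -9.579
A = 1+m^2 = 1.019044
B = 2(m(b-k) - h) = 2(-0.1380*(-9.579) - 7) = -11.356196
C = h^2 + (b-k)^2 - r^2 = 49 + 91.757241 - 225 = -84.242759
disc = B^2-4AC = 128.9632 + 343.3883 = 472.3515
disc > 0

2 intersection points


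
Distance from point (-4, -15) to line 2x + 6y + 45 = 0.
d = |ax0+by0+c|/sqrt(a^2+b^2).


|2*(-4) + 6*(-15) + 45| = |-53| = 53
sqrt(4 + 36) = sqrt(40) = 6.3246
d = 53/sqrt(40) = 8.3800

8.3800


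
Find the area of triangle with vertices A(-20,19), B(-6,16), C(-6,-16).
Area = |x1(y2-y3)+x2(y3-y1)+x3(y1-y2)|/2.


-20*(16+ 16) = -640
-6*(-16-19) = 210
-6*(19-16) = -18
sum = -448
Area = |-448|/2 = 224.0000

224.0000 sq units


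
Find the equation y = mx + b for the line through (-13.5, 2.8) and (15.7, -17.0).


m = (-19.8)/(29.2) = -0.6781
b = y1 - m*x1 = 2.8 - (-19.8*(-13.5))/(29.2) = 2.8 - 9.1541 = -6.3541

y = -0.6781x - 6.3541


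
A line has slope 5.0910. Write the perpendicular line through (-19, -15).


Perpendicular slope = -1/m1 = -1/5.0910 = -0.1964
b2 = y0 - m2*x0 = -15 - 19/5.0910 = -15 - 3.7321 = -18.7321

y = -0.1964x - 18.7321


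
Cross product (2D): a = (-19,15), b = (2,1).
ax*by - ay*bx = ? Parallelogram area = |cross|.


cross = -19*1 - 15*2 = -19 - 30 = -49
Parallelogram area = |-49| = 49

cross = -49, parallelogram area = 49


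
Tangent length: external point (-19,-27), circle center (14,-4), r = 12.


d = sqrt((-19-14)^2 + (-27+ 4)^2) = sqrt(1089+529) = 40.2244
L = sqrt(1618.0000 - 144) = sqrt(1474.0000) = 38.3927

38.3927


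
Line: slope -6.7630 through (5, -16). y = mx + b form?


y + 16 = -6.7630(x - 5)
y = -6.7630x - 16 + 6.7630*5
y = -6.7630x + 17.8150

y = -6.7630x + 17.8150


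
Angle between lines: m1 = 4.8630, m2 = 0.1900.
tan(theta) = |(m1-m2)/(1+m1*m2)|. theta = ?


m1-m2 = 4.673
1+m1*m2 = 1.92397
tan(theta) = |4.673/1.92397| = 2.428832
theta = arctan(|4.673/1.92397|) = 67.6220 degrees (acute angle)

67.6220 degrees


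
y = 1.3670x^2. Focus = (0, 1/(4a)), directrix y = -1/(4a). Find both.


a = 1.3670
1/(4a) = 0.1829
Focus = (0, 0.1829)
Directrix: y = -0.1829

Focus = (0, 0.1829), Directrix: y = -0.1829


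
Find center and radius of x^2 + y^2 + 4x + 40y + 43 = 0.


h = -D/2 = -4/2 = -2
k = -E/2 = -40/2 = -20
r^2 = h^2 + k^2 - F = 4 + 400 - 43 = 361
r = 19

Center (-2, -20), radius = 19


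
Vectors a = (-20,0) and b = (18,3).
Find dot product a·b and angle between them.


a·b = -20*18 + 0*3 = -360 + 0 = -360
|a| = sqrt(400+0) = 20.0000
|b| = sqrt(324+9) = 18.2483
cos(theta) = -360/(sqrt(400)*sqrt(333)) = -360/sqrt(133200) = -0.986394
theta = arccos(-360/sqrt(133200)) = 170.5377 degrees

a·b = -360, theta = 170.5377 deg


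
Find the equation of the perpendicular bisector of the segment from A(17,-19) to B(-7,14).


Midpoint = (5, -2.5)
Slope of AB = dy/dx = 33/(-24) = -1.3750
Perp slope = -dx/dy = 24/33 = 0.7273
b = My - (perp slope)*Mx = -2.5 + (-24*5)/33 = -2.5 - 3.6364 = -6.1364

y = 0.7273x - 6.1364


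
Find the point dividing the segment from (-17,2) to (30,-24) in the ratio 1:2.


Px = (1*30 + 2*(-17))/3 = -4/3 = -1.3333
Py = (1*(-24) + 2*2)/3 = -20/3 = -6.6667

P = (-1.3333, -6.6667)


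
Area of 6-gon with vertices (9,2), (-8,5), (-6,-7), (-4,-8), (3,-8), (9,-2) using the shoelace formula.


sum(xi*y_{i+1}) = 9*5 - 8*(-7) - 6*(-8) - 4*(-8) + 3*(-2) + 9*2 = 193
sum(yi*x_{i+1}) = 2*(-8) + 5*(-6) - 7*(-4) - 8*3 - 8*9 - 2*9 = -132
Area = |193 + 132|/2 = 325/2 = 162.5000

162.5000 sq units


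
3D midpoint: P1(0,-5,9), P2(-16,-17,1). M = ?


Mx = (0- 16)/2 = -8.0000
My = (-5- 17)/2 = -11.0000
Mz = (9+1)/2 = 5.0000

M = (-8.0000, -11.0000, 5.0000)


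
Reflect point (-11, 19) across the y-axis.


Reflection rule for y-axis: (-x, y)
(-11, 19) -> (11, 19)

(11, 19)


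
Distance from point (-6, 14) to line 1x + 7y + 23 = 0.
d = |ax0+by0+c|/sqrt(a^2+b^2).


|1*(-6) + 7*14 + 23| = |115| = 115
sqrt(1 + 49) = sqrt(50) = 7.0711
d = 115/sqrt(50) = 16.2635

16.2635


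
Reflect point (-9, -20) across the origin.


Reflection rule for origin: (-x, -y)
(-9, -20) -> (9, 20)

(9, 20)


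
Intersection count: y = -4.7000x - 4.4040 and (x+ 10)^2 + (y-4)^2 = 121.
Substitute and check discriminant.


Substitute y = -4.7000x - 4.4040: (x+ 10)^2 + (-4.7000x- 4.4040-4)^2 = 121
Expand to Ax^2 + Bx + C = 0, where b-k = -8.404
A = 1+m^2 = 23.09
B = 2(m(b-k) - h) = 2(-4.7000*(-8.404) + 10) = 98.9976
C = h^2 + (b-k)^2 - r^2 = 100 + 70.627216 - 121 = 49.627216
disc = B^2-4AC = 9800.5248 - 4583.5697 = 5216.9551
disc > 0

2 intersection points


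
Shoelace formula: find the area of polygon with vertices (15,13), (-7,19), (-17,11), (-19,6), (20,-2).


sum(xi*y_{i+1}) = 15*19 - 7*11 - 17*6 - 19*(-2) + 20*13 = 404
sum(yi*x_{i+1}) = 13*(-7) + 19*(-17) + 11*(-19) + 6*20 - 2*15 = -533
Area = |404 + 533|/2 = 937/2 = 468.5000

468.5000 sq units


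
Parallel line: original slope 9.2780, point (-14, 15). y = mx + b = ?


Parallel lines have equal slopes.
m2 = 9.2780
b2 = 15 - 9.2780*(-14) = 144.8920

y = 9.2780x + 144.8920


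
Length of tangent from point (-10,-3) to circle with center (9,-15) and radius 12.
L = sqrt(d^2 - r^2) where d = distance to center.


d = sqrt((-10-9)^2 + (-3+ 15)^2) = sqrt(361+144) = 22.4722
L = sqrt(505.0000 - 144) = sqrt(361.0000) = 19.0000

19.0000


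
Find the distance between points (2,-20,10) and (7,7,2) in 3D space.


dx=5, dy=27, dz=-8
d = sqrt(25+729+64) = sqrt(818) = 28.6007

28.6007


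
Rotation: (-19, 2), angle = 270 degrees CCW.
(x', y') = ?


cos(270) = 0, sin(270) = -1
x' = -19*0 - 2*(-1) = 2
y' = -19*(-1) + 2*0 = 19

(2, 19)


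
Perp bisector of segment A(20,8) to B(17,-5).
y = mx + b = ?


Midpoint = (18.5, 1.5)
Slope of AB = dy/dx = -13/(-3) = 4.3333
Perp slope = -dx/dy = -3/13 = -0.2308
b = My - (perp slope)*Mx = 1.5 + (-3*18.5)/(-13) = 1.5 + 4.2692 = 5.7692

y = -0.2308x + 5.7692


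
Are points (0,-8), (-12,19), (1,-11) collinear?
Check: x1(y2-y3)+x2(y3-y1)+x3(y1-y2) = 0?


0*(19+ 11) - 12*(-11+ 8) + 1*(-8-19)
= 0 + 36 - 27 = 9

No, not collinear (determinant = 9)


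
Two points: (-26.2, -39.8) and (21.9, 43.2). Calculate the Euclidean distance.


dx = 21.9 + 26.2 = 48.1
dy = 43.2 + 39.8 = 83.0
d = sqrt(2313.61 + 6889.0) = sqrt(9202.61) = 95.9302

95.9302


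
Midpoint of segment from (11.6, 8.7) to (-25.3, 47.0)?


Mx = (11.6 - 25.3)/2 = -13.7/2 = -6.8500
My = (8.7 + 47.0)/2 = 55.7/2 = 27.8500

(-6.8500, 27.8500)


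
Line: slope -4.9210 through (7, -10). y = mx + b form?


y + 10 = -4.9210(x - 7)
y = -4.9210x - 10 + 4.9210*7
y = -4.9210x + 24.4470

y = -4.9210x + 24.4470


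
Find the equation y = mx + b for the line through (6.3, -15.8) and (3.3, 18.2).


m = (34.0)/(-3.0) = -11.3333
b = y1 - m*x1 = -15.8 - (34.0*6.3)/(-3.0) = -15.8 + 71.4000 = 55.6000

y = -11.3333x + 55.6000


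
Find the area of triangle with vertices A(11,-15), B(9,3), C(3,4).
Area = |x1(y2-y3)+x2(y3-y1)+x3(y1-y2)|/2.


11*(3-4) = -11
9*(4+ 15) = 171
3*(-15-3) = -54
sum = 106
Area = |106|/2 = 53.0000

53.0000 sq units


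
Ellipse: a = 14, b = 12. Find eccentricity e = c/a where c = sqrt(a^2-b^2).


c = sqrt(196-144) = sqrt(52) = 7.2111
e = c/a = sqrt(52)/14 = 0.5151

e = 0.5151


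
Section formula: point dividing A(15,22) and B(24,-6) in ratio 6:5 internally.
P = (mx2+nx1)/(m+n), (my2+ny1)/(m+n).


Px = (6*24 + 5*15)/11 = 219/11 = 19.9091
Py = (6*(-6) + 5*22)/11 = 74/11 = 6.7273

P = (19.9091, 6.7273)


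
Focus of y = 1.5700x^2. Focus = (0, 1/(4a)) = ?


a = 1.5700
4a = 6.2800
focus = (0, 1/6.2800) = (0, 0.1592)

Focus = (0, 0.1592)


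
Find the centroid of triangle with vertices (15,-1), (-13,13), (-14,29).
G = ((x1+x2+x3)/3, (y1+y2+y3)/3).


Gx = (15- 13- 14)/3 = -12/3 = -4.0000
Gy = (-1+13+29)/3 = 41/3 = 13.6667

G = (-4.0000, 13.6667)


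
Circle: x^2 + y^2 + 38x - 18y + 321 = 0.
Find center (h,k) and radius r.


h = -D/2 = -38/2 = -19
k = -E/2 = 18/2 = 9
r^2 = h^2 + k^2 - F = 361 + 81 - 321 = 121
r = 11

Center (-19, 9), radius = 11


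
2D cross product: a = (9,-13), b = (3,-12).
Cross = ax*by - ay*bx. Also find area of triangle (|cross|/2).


cross = 9*(-12) + 13*3 = -108 + 39 = -69
Triangle area = |-69|/2 = 69/2 = 34.5000

cross = -69, triangle area = 34.5000


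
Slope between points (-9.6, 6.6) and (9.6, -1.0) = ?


dy = -1.0 - 6.6 = -7.6
dx = 9.6 + 9.6 = 19.2
m = -7.6/19.2 = -0.3958

m = -0.3958


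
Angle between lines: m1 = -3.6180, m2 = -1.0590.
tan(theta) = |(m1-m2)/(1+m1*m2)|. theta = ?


m1-m2 = -2.559
1+m1*m2 = 4.831462
tan(theta) = |-2.559/4.831462| = 0.529653
theta = arctan(|-2.559/4.831462|) = 27.9081 degrees (acute angle)

27.9081 degrees


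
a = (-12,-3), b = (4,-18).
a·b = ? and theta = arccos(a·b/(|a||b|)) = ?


a·b = -12*4 - 3*(-18) = -48 + 54 = 6
|a| = sqrt(144+9) = 12.3693
|b| = sqrt(16+324) = 18.4391
cos(theta) = 6/(sqrt(153)*sqrt(340)) = 6/sqrt(52020) = 0.026307
theta = arccos(6/sqrt(52020)) = 88.4926 degrees

a·b = 6, theta = 88.4926 deg


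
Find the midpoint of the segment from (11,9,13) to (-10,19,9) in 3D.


Mx = (11- 10)/2 = 0.5000
My = (9+19)/2 = 14.0000
Mz = (13+9)/2 = 11.0000

M = (0.5000, 14.0000, 11.0000)


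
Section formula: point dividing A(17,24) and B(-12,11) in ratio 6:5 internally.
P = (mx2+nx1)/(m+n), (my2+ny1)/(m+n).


Px = (6*(-12) + 5*17)/11 = 13/11 = 1.1818
Py = (6*11 + 5*24)/11 = 186/11 = 16.9091

P = (1.1818, 16.9091)


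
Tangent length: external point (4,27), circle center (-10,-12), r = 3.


d = sqrt((4+ 10)^2 + (27+ 12)^2) = sqrt(196+1521) = 41.4367
L = sqrt(1717.0000 - 9) = sqrt(1708.0000) = 41.3280

41.3280


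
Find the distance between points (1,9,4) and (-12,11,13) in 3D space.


dx=-13, dy=2, dz=9
d = sqrt(169+4+81) = sqrt(254) = 15.9374

15.9374


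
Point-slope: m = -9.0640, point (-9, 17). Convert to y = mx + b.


y - 17 = -9.0640(x + 9)
y = -9.0640x + 17 + 9.0640*(-9)
y = -9.0640x - 64.5760

y = -9.0640x - 64.5760


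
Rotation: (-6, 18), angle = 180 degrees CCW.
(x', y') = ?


cos(180) = -1, sin(180) = 0
x' = -6*(-1) - 18*0 = 6
y' = -6*0 + 18*(-1) = -18

(6, -18)


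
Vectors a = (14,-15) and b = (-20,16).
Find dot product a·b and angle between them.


a·b = 14*(-20) - 15*16 = -280 - 240 = -520
|a| = sqrt(196+225) = 20.5183
|b| = sqrt(400+256) = 25.6125
cos(theta) = -520/(sqrt(421)*sqrt(656)) = -520/sqrt(276176) = -0.989488
theta = arccos(-520/sqrt(276176)) = 171.6849 degrees

a·b = -520, theta = 171.6849 deg


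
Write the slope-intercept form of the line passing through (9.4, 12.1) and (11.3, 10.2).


m = (-1.9)/(1.9) = -1.0000
b = y1 - m*x1 = 12.1 - (-1.9*9.4)/(1.9) = 12.1 + 9.4000 = 21.5000

y = -1.0000x + 21.5000


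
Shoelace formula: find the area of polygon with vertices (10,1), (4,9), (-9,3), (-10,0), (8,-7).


sum(xi*y_{i+1}) = 10*9 + 4*3 - 9*0 - 10*(-7) + 8*1 = 180
sum(yi*x_{i+1}) = 1*4 + 9*(-9) + 3*(-10) + 0*8 - 7*10 = -177
Area = |180 + 177|/2 = 357/2 = 178.5000

178.5000 sq units


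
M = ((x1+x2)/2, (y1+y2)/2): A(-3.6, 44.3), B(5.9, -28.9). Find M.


Mx = (-3.6 + 5.9)/2 = 2.3/2 = 1.1500
My = (44.3 - 28.9)/2 = 15.4/2 = 7.7000

(1.1500, 7.7000)


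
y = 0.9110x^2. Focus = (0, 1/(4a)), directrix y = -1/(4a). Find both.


a = 0.9110
1/(4a) = 0.2744
Focus = (0, 0.2744)
Directrix: y = -0.2744

Focus = (0, 0.2744), Directrix: y = -0.2744


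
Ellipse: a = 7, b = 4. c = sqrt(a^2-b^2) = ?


c^2 = 7^2 - 4^2 = 49 - 16 = 33
c = sqrt(33) = 5.7446

c = 5.7446


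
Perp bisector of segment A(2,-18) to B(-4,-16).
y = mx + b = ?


Midpoint = (-1, -17)
Slope of AB = dy/dx = 2/(-6) = -0.3333
Perp slope = -dx/dy = 6/2 = 3.0000
b = My - (perp slope)*Mx = -17 + (-6*(-1))/2 = -17 + 3.0000 = -14.0000

y = 3.0000x - 14.0000


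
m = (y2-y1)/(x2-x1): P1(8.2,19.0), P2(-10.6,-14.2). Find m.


dy = -14.2 - 19.0 = -33.2
dx = -10.6 - 8.2 = -18.8
m = -33.2/(-18.8) = 1.7660

m = 1.7660


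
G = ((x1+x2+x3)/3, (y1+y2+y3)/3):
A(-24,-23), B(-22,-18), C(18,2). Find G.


Gx = (-24- 22+18)/3 = -28/3 = -9.3333
Gy = (-23- 18+2)/3 = -39/3 = -13.0000

G = (-9.3333, -13.0000)
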